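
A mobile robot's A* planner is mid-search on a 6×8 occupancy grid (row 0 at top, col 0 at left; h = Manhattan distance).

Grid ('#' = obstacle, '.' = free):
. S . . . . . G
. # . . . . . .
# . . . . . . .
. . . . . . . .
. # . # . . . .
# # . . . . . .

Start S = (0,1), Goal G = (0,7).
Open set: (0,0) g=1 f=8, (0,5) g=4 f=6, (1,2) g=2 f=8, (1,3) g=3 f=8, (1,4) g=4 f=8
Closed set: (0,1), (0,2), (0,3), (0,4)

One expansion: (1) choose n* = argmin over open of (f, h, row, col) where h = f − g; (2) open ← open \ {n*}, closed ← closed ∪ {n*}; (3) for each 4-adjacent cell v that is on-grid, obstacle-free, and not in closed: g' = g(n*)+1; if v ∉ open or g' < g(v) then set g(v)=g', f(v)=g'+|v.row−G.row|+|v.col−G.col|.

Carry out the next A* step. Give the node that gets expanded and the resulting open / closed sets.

expanded=(0,5); open=[(0,0) g=1 f=8, (0,6) g=5 f=6, (1,2) g=2 f=8, (1,3) g=3 f=8, (1,4) g=4 f=8, (1,5) g=5 f=8]; closed=[(0,1), (0,2), (0,3), (0,4), (0,5)]

step 1: expand (0,5) (f=6, h=2) → closed; open now [(0,0) g=1 f=8, (0,6) g=5 f=6, (1,2) g=2 f=8, (1,3) g=3 f=8, (1,4) g=4 f=8, (1,5) g=5 f=8]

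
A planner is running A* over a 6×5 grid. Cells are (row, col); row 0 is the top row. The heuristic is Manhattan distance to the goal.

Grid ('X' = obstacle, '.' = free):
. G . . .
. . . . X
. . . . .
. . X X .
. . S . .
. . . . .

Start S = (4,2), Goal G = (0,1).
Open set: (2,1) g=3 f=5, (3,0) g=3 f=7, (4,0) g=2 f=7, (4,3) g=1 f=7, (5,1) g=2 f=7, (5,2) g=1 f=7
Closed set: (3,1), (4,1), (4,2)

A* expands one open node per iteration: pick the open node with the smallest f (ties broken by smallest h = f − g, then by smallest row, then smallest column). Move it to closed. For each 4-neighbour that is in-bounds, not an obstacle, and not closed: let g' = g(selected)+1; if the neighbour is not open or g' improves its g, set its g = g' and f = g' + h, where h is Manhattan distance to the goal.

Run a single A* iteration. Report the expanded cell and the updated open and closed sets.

step 1: expand (2,1) (f=5, h=2) → closed; open now [(1,1) g=4 f=5, (2,0) g=4 f=7, (2,2) g=4 f=7, (3,0) g=3 f=7, (4,0) g=2 f=7, (4,3) g=1 f=7, (5,1) g=2 f=7, (5,2) g=1 f=7]

expanded=(2,1); open=[(1,1) g=4 f=5, (2,0) g=4 f=7, (2,2) g=4 f=7, (3,0) g=3 f=7, (4,0) g=2 f=7, (4,3) g=1 f=7, (5,1) g=2 f=7, (5,2) g=1 f=7]; closed=[(2,1), (3,1), (4,1), (4,2)]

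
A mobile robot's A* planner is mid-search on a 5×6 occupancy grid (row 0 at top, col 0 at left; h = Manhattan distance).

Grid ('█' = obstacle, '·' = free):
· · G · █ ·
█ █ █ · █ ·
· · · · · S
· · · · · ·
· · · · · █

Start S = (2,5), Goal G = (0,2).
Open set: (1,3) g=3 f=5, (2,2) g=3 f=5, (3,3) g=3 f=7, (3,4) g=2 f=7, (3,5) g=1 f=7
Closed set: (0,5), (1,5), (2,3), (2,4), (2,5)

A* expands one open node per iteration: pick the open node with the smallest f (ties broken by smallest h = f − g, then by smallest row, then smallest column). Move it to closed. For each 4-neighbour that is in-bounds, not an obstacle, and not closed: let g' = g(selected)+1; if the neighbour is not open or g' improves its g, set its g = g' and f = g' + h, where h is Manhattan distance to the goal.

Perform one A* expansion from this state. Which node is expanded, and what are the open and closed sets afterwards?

step 1: expand (1,3) (f=5, h=2) → closed; open now [(0,3) g=4 f=5, (2,2) g=3 f=5, (3,3) g=3 f=7, (3,4) g=2 f=7, (3,5) g=1 f=7]

expanded=(1,3); open=[(0,3) g=4 f=5, (2,2) g=3 f=5, (3,3) g=3 f=7, (3,4) g=2 f=7, (3,5) g=1 f=7]; closed=[(0,5), (1,3), (1,5), (2,3), (2,4), (2,5)]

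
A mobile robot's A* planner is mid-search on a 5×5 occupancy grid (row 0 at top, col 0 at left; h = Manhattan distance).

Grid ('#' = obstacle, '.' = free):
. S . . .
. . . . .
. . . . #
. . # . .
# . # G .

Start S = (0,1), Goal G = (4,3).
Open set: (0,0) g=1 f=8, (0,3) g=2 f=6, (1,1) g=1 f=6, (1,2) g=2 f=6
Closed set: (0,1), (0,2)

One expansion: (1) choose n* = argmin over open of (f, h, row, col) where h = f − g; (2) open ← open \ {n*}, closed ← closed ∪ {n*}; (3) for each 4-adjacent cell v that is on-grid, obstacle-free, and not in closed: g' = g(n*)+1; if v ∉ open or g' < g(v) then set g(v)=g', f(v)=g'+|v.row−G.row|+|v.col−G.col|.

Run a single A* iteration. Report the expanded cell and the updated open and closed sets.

expanded=(0,3); open=[(0,0) g=1 f=8, (0,4) g=3 f=8, (1,1) g=1 f=6, (1,2) g=2 f=6, (1,3) g=3 f=6]; closed=[(0,1), (0,2), (0,3)]

step 1: expand (0,3) (f=6, h=4) → closed; open now [(0,0) g=1 f=8, (0,4) g=3 f=8, (1,1) g=1 f=6, (1,2) g=2 f=6, (1,3) g=3 f=6]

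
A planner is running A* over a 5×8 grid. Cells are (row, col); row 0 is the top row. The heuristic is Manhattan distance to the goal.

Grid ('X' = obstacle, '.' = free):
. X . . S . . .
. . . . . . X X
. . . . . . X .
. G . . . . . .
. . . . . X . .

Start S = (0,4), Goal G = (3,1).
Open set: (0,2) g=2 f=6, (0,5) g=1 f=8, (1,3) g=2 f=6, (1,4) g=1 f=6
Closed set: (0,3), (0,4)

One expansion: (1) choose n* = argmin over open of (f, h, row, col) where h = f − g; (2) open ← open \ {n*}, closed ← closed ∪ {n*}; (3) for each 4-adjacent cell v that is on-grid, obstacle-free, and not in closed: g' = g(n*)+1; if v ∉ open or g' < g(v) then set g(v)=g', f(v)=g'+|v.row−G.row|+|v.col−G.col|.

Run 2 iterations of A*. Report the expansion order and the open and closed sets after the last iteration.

order=[(0,2) → (1,2)]; open=[(0,5) g=1 f=8, (1,1) g=4 f=6, (1,3) g=2 f=6, (1,4) g=1 f=6, (2,2) g=4 f=6]; closed=[(0,2), (0,3), (0,4), (1,2)]

step 1: expand (0,2) (f=6, h=4) → closed; open now [(0,5) g=1 f=8, (1,2) g=3 f=6, (1,3) g=2 f=6, (1,4) g=1 f=6]
step 2: expand (1,2) (f=6, h=3) → closed; open now [(0,5) g=1 f=8, (1,1) g=4 f=6, (1,3) g=2 f=6, (1,4) g=1 f=6, (2,2) g=4 f=6]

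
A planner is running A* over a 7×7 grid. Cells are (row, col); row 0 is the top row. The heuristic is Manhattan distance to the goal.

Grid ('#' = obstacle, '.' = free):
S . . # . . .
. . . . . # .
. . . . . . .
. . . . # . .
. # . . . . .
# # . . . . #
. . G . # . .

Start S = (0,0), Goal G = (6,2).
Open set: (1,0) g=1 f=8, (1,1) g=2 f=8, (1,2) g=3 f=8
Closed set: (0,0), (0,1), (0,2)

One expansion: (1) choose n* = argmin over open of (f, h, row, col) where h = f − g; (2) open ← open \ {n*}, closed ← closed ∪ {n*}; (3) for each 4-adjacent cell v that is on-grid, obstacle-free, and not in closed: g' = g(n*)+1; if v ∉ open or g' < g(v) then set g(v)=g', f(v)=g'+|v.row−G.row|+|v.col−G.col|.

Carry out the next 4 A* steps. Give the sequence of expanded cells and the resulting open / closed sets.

order=[(1,2) → (2,2) → (3,2) → (4,2)]; open=[(1,0) g=1 f=8, (1,1) g=2 f=8, (1,3) g=4 f=10, (2,1) g=5 f=10, (2,3) g=5 f=10, (3,1) g=6 f=10, (3,3) g=6 f=10, (4,3) g=7 f=10, (5,2) g=7 f=8]; closed=[(0,0), (0,1), (0,2), (1,2), (2,2), (3,2), (4,2)]

step 1: expand (1,2) (f=8, h=5) → closed; open now [(1,0) g=1 f=8, (1,1) g=2 f=8, (1,3) g=4 f=10, (2,2) g=4 f=8]
step 2: expand (2,2) (f=8, h=4) → closed; open now [(1,0) g=1 f=8, (1,1) g=2 f=8, (1,3) g=4 f=10, (2,1) g=5 f=10, (2,3) g=5 f=10, (3,2) g=5 f=8]
step 3: expand (3,2) (f=8, h=3) → closed; open now [(1,0) g=1 f=8, (1,1) g=2 f=8, (1,3) g=4 f=10, (2,1) g=5 f=10, (2,3) g=5 f=10, (3,1) g=6 f=10, (3,3) g=6 f=10, (4,2) g=6 f=8]
step 4: expand (4,2) (f=8, h=2) → closed; open now [(1,0) g=1 f=8, (1,1) g=2 f=8, (1,3) g=4 f=10, (2,1) g=5 f=10, (2,3) g=5 f=10, (3,1) g=6 f=10, (3,3) g=6 f=10, (4,3) g=7 f=10, (5,2) g=7 f=8]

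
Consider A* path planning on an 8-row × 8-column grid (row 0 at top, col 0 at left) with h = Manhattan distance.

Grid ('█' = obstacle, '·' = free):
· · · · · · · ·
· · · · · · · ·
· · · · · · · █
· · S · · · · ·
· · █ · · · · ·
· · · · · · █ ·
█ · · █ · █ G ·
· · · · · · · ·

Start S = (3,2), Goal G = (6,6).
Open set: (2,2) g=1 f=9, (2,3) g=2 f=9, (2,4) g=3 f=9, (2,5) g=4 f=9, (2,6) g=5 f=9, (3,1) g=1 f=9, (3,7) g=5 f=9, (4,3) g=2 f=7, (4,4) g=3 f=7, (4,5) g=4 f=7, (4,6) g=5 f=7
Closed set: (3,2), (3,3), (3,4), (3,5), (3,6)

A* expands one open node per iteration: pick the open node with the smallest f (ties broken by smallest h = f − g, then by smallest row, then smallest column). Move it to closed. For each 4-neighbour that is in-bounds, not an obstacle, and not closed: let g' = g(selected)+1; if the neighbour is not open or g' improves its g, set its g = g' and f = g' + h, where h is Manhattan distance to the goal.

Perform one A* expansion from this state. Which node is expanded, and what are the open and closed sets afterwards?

expanded=(4,6); open=[(2,2) g=1 f=9, (2,3) g=2 f=9, (2,4) g=3 f=9, (2,5) g=4 f=9, (2,6) g=5 f=9, (3,1) g=1 f=9, (3,7) g=5 f=9, (4,3) g=2 f=7, (4,4) g=3 f=7, (4,5) g=4 f=7, (4,7) g=6 f=9]; closed=[(3,2), (3,3), (3,4), (3,5), (3,6), (4,6)]

step 1: expand (4,6) (f=7, h=2) → closed; open now [(2,2) g=1 f=9, (2,3) g=2 f=9, (2,4) g=3 f=9, (2,5) g=4 f=9, (2,6) g=5 f=9, (3,1) g=1 f=9, (3,7) g=5 f=9, (4,3) g=2 f=7, (4,4) g=3 f=7, (4,5) g=4 f=7, (4,7) g=6 f=9]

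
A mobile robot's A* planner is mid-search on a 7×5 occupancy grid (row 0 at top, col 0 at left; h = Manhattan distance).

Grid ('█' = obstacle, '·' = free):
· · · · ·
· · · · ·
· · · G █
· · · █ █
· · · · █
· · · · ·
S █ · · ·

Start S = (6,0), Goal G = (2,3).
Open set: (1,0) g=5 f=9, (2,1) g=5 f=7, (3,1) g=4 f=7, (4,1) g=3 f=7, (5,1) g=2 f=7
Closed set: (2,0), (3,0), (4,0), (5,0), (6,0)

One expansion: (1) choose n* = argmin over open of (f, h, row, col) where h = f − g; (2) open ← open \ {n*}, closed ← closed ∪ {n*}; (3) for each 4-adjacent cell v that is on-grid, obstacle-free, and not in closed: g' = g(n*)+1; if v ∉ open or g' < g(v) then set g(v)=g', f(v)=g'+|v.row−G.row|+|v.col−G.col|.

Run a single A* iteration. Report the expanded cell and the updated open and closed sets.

expanded=(2,1); open=[(1,0) g=5 f=9, (1,1) g=6 f=9, (2,2) g=6 f=7, (3,1) g=4 f=7, (4,1) g=3 f=7, (5,1) g=2 f=7]; closed=[(2,0), (2,1), (3,0), (4,0), (5,0), (6,0)]

step 1: expand (2,1) (f=7, h=2) → closed; open now [(1,0) g=5 f=9, (1,1) g=6 f=9, (2,2) g=6 f=7, (3,1) g=4 f=7, (4,1) g=3 f=7, (5,1) g=2 f=7]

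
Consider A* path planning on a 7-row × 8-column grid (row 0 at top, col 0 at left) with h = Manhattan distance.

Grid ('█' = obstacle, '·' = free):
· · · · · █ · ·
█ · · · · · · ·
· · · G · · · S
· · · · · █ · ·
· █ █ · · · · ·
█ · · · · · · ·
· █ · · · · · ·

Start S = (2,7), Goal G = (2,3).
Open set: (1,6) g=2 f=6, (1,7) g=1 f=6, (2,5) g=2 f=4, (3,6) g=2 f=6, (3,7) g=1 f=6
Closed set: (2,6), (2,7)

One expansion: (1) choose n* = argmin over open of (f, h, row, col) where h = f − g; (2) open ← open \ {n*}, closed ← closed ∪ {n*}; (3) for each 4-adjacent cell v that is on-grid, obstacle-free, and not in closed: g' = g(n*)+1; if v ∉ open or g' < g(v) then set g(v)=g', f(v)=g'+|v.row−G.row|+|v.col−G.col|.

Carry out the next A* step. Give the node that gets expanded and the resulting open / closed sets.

expanded=(2,5); open=[(1,5) g=3 f=6, (1,6) g=2 f=6, (1,7) g=1 f=6, (2,4) g=3 f=4, (3,6) g=2 f=6, (3,7) g=1 f=6]; closed=[(2,5), (2,6), (2,7)]

step 1: expand (2,5) (f=4, h=2) → closed; open now [(1,5) g=3 f=6, (1,6) g=2 f=6, (1,7) g=1 f=6, (2,4) g=3 f=4, (3,6) g=2 f=6, (3,7) g=1 f=6]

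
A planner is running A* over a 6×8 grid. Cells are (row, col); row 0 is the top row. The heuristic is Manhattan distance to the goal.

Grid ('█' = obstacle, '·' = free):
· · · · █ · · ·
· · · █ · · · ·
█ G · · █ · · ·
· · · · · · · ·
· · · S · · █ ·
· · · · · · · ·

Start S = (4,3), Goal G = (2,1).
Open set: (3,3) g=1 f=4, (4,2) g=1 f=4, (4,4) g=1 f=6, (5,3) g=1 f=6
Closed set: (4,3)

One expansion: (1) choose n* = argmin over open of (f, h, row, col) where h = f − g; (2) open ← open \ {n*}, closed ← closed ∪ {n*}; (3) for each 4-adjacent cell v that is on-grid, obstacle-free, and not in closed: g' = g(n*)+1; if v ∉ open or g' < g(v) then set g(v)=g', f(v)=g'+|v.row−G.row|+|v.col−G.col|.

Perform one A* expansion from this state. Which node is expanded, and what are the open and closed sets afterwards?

expanded=(3,3); open=[(2,3) g=2 f=4, (3,2) g=2 f=4, (3,4) g=2 f=6, (4,2) g=1 f=4, (4,4) g=1 f=6, (5,3) g=1 f=6]; closed=[(3,3), (4,3)]

step 1: expand (3,3) (f=4, h=3) → closed; open now [(2,3) g=2 f=4, (3,2) g=2 f=4, (3,4) g=2 f=6, (4,2) g=1 f=4, (4,4) g=1 f=6, (5,3) g=1 f=6]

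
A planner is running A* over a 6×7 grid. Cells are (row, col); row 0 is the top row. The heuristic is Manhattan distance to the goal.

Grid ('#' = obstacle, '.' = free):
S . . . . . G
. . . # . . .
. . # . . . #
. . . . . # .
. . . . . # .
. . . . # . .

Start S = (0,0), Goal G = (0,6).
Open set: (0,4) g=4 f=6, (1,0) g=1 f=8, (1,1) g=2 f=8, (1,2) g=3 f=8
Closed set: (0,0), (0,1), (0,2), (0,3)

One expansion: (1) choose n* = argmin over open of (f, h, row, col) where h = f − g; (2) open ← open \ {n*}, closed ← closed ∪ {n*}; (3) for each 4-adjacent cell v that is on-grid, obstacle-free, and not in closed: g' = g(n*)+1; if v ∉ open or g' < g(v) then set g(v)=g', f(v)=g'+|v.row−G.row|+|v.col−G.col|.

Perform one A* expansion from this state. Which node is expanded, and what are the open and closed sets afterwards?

expanded=(0,4); open=[(0,5) g=5 f=6, (1,0) g=1 f=8, (1,1) g=2 f=8, (1,2) g=3 f=8, (1,4) g=5 f=8]; closed=[(0,0), (0,1), (0,2), (0,3), (0,4)]

step 1: expand (0,4) (f=6, h=2) → closed; open now [(0,5) g=5 f=6, (1,0) g=1 f=8, (1,1) g=2 f=8, (1,2) g=3 f=8, (1,4) g=5 f=8]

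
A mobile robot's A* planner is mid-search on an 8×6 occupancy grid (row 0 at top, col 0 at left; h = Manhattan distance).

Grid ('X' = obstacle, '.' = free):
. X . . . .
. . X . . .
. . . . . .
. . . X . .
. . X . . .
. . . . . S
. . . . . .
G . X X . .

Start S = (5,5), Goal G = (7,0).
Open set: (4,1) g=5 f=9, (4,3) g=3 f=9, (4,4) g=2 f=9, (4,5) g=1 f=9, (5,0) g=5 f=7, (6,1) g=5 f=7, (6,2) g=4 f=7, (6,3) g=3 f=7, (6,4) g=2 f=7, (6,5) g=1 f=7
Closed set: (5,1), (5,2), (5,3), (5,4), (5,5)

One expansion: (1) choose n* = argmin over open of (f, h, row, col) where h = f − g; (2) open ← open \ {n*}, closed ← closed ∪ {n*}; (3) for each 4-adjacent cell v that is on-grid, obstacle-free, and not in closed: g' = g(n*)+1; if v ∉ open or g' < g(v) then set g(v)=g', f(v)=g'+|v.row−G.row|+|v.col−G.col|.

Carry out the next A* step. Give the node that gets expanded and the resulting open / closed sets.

expanded=(5,0); open=[(4,0) g=6 f=9, (4,1) g=5 f=9, (4,3) g=3 f=9, (4,4) g=2 f=9, (4,5) g=1 f=9, (6,0) g=6 f=7, (6,1) g=5 f=7, (6,2) g=4 f=7, (6,3) g=3 f=7, (6,4) g=2 f=7, (6,5) g=1 f=7]; closed=[(5,0), (5,1), (5,2), (5,3), (5,4), (5,5)]

step 1: expand (5,0) (f=7, h=2) → closed; open now [(4,0) g=6 f=9, (4,1) g=5 f=9, (4,3) g=3 f=9, (4,4) g=2 f=9, (4,5) g=1 f=9, (6,0) g=6 f=7, (6,1) g=5 f=7, (6,2) g=4 f=7, (6,3) g=3 f=7, (6,4) g=2 f=7, (6,5) g=1 f=7]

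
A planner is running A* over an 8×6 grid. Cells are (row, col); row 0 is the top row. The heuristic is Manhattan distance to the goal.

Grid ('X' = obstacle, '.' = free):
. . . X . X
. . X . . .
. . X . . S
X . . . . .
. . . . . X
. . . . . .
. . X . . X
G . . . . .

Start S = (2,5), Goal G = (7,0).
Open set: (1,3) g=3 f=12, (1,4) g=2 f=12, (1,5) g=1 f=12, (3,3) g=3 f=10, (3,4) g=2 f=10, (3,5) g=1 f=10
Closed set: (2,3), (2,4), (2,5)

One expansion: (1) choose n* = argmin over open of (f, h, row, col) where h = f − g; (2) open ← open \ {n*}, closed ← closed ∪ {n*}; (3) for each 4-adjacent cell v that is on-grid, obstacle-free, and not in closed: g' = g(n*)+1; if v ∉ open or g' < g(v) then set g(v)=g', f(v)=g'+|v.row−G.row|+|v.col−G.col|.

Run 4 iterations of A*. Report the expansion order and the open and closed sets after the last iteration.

step 1: expand (3,3) (f=10, h=7) → closed; open now [(1,3) g=3 f=12, (1,4) g=2 f=12, (1,5) g=1 f=12, (3,2) g=4 f=10, (3,4) g=2 f=10, (3,5) g=1 f=10, (4,3) g=4 f=10]
step 2: expand (3,2) (f=10, h=6) → closed; open now [(1,3) g=3 f=12, (1,4) g=2 f=12, (1,5) g=1 f=12, (3,1) g=5 f=10, (3,4) g=2 f=10, (3,5) g=1 f=10, (4,2) g=5 f=10, (4,3) g=4 f=10]
step 3: expand (3,1) (f=10, h=5) → closed; open now [(1,3) g=3 f=12, (1,4) g=2 f=12, (1,5) g=1 f=12, (2,1) g=6 f=12, (3,4) g=2 f=10, (3,5) g=1 f=10, (4,1) g=6 f=10, (4,2) g=5 f=10, (4,3) g=4 f=10]
step 4: expand (4,1) (f=10, h=4) → closed; open now [(1,3) g=3 f=12, (1,4) g=2 f=12, (1,5) g=1 f=12, (2,1) g=6 f=12, (3,4) g=2 f=10, (3,5) g=1 f=10, (4,0) g=7 f=10, (4,2) g=5 f=10, (4,3) g=4 f=10, (5,1) g=7 f=10]

order=[(3,3) → (3,2) → (3,1) → (4,1)]; open=[(1,3) g=3 f=12, (1,4) g=2 f=12, (1,5) g=1 f=12, (2,1) g=6 f=12, (3,4) g=2 f=10, (3,5) g=1 f=10, (4,0) g=7 f=10, (4,2) g=5 f=10, (4,3) g=4 f=10, (5,1) g=7 f=10]; closed=[(2,3), (2,4), (2,5), (3,1), (3,2), (3,3), (4,1)]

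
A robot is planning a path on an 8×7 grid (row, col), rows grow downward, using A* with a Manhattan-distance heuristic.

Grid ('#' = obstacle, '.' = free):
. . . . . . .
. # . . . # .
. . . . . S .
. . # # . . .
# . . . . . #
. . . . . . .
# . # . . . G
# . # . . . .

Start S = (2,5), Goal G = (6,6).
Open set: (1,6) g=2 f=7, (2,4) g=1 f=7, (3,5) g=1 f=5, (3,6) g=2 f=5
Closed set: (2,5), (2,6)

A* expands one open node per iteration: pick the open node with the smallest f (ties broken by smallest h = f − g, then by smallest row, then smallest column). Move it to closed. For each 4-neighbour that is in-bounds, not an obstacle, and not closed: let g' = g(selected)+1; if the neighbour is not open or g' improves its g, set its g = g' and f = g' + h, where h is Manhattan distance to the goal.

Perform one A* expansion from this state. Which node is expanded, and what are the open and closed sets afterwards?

expanded=(3,6); open=[(1,6) g=2 f=7, (2,4) g=1 f=7, (3,5) g=1 f=5]; closed=[(2,5), (2,6), (3,6)]

step 1: expand (3,6) (f=5, h=3) → closed; open now [(1,6) g=2 f=7, (2,4) g=1 f=7, (3,5) g=1 f=5]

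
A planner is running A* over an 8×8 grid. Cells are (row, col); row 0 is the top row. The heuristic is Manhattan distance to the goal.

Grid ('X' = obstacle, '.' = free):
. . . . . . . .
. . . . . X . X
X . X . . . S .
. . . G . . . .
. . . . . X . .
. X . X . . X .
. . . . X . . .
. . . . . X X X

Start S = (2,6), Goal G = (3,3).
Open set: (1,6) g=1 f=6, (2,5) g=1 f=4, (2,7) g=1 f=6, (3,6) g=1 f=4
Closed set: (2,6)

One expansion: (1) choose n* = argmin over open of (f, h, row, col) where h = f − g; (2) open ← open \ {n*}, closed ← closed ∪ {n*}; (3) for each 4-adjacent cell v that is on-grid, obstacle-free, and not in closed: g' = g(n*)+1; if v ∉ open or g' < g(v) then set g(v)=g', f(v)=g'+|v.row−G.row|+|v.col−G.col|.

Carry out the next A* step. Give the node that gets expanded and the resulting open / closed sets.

step 1: expand (2,5) (f=4, h=3) → closed; open now [(1,6) g=1 f=6, (2,4) g=2 f=4, (2,7) g=1 f=6, (3,5) g=2 f=4, (3,6) g=1 f=4]

expanded=(2,5); open=[(1,6) g=1 f=6, (2,4) g=2 f=4, (2,7) g=1 f=6, (3,5) g=2 f=4, (3,6) g=1 f=4]; closed=[(2,5), (2,6)]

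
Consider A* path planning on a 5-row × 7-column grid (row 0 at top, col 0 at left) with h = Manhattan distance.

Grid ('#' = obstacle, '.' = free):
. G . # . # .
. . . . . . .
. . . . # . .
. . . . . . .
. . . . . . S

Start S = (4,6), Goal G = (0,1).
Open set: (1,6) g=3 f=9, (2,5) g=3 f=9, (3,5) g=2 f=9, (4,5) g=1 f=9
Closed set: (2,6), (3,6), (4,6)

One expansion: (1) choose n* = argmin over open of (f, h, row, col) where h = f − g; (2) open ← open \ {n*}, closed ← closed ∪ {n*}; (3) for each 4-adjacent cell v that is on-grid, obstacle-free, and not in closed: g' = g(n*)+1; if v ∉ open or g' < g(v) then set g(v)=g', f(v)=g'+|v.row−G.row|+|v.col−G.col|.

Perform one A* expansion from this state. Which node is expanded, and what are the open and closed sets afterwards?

step 1: expand (1,6) (f=9, h=6) → closed; open now [(0,6) g=4 f=9, (1,5) g=4 f=9, (2,5) g=3 f=9, (3,5) g=2 f=9, (4,5) g=1 f=9]

expanded=(1,6); open=[(0,6) g=4 f=9, (1,5) g=4 f=9, (2,5) g=3 f=9, (3,5) g=2 f=9, (4,5) g=1 f=9]; closed=[(1,6), (2,6), (3,6), (4,6)]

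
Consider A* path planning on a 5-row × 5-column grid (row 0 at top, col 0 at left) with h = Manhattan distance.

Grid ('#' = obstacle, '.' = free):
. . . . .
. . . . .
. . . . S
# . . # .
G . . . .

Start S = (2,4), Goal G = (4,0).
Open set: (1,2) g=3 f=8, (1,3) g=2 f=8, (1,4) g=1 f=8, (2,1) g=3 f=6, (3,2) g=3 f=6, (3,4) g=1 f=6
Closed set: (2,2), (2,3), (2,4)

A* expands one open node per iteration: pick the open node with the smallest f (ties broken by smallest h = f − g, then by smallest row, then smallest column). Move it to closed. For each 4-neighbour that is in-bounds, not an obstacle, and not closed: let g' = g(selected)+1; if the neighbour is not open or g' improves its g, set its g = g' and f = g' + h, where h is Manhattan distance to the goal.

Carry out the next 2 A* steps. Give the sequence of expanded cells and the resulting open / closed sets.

step 1: expand (2,1) (f=6, h=3) → closed; open now [(1,1) g=4 f=8, (1,2) g=3 f=8, (1,3) g=2 f=8, (1,4) g=1 f=8, (2,0) g=4 f=6, (3,1) g=4 f=6, (3,2) g=3 f=6, (3,4) g=1 f=6]
step 2: expand (2,0) (f=6, h=2) → closed; open now [(1,0) g=5 f=8, (1,1) g=4 f=8, (1,2) g=3 f=8, (1,3) g=2 f=8, (1,4) g=1 f=8, (3,1) g=4 f=6, (3,2) g=3 f=6, (3,4) g=1 f=6]

order=[(2,1) → (2,0)]; open=[(1,0) g=5 f=8, (1,1) g=4 f=8, (1,2) g=3 f=8, (1,3) g=2 f=8, (1,4) g=1 f=8, (3,1) g=4 f=6, (3,2) g=3 f=6, (3,4) g=1 f=6]; closed=[(2,0), (2,1), (2,2), (2,3), (2,4)]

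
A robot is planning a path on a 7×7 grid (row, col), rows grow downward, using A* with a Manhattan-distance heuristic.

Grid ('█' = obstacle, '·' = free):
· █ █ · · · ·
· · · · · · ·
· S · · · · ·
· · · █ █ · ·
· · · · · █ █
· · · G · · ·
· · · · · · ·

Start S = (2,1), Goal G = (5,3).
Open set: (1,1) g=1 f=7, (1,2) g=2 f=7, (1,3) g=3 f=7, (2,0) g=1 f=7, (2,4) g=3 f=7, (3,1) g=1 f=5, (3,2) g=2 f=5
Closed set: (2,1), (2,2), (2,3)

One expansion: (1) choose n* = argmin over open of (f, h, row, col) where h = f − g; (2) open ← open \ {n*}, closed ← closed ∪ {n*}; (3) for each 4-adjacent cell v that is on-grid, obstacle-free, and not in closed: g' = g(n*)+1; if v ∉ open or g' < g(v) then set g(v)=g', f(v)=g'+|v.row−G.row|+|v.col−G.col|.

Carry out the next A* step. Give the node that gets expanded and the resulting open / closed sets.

step 1: expand (3,2) (f=5, h=3) → closed; open now [(1,1) g=1 f=7, (1,2) g=2 f=7, (1,3) g=3 f=7, (2,0) g=1 f=7, (2,4) g=3 f=7, (3,1) g=1 f=5, (4,2) g=3 f=5]

expanded=(3,2); open=[(1,1) g=1 f=7, (1,2) g=2 f=7, (1,3) g=3 f=7, (2,0) g=1 f=7, (2,4) g=3 f=7, (3,1) g=1 f=5, (4,2) g=3 f=5]; closed=[(2,1), (2,2), (2,3), (3,2)]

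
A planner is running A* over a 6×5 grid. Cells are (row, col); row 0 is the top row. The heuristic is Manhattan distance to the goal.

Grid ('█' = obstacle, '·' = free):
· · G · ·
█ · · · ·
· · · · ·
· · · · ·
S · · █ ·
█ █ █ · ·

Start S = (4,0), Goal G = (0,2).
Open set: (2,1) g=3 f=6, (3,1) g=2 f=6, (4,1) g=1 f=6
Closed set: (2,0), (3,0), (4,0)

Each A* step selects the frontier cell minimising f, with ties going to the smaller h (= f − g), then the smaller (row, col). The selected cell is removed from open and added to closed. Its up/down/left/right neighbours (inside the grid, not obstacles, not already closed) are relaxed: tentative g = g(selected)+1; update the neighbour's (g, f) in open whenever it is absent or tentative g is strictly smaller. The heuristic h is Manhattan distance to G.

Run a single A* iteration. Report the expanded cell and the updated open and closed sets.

step 1: expand (2,1) (f=6, h=3) → closed; open now [(1,1) g=4 f=6, (2,2) g=4 f=6, (3,1) g=2 f=6, (4,1) g=1 f=6]

expanded=(2,1); open=[(1,1) g=4 f=6, (2,2) g=4 f=6, (3,1) g=2 f=6, (4,1) g=1 f=6]; closed=[(2,0), (2,1), (3,0), (4,0)]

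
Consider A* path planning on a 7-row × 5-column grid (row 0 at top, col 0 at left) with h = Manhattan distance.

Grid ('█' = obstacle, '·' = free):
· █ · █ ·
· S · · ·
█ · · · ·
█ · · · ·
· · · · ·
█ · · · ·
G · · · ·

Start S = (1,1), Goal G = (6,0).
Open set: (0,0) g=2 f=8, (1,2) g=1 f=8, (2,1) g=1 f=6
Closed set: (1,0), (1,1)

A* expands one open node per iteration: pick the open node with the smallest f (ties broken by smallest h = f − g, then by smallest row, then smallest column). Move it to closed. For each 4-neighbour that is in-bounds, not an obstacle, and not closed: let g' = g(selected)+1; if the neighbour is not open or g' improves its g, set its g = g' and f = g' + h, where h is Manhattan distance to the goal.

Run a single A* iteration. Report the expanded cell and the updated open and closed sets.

expanded=(2,1); open=[(0,0) g=2 f=8, (1,2) g=1 f=8, (2,2) g=2 f=8, (3,1) g=2 f=6]; closed=[(1,0), (1,1), (2,1)]

step 1: expand (2,1) (f=6, h=5) → closed; open now [(0,0) g=2 f=8, (1,2) g=1 f=8, (2,2) g=2 f=8, (3,1) g=2 f=6]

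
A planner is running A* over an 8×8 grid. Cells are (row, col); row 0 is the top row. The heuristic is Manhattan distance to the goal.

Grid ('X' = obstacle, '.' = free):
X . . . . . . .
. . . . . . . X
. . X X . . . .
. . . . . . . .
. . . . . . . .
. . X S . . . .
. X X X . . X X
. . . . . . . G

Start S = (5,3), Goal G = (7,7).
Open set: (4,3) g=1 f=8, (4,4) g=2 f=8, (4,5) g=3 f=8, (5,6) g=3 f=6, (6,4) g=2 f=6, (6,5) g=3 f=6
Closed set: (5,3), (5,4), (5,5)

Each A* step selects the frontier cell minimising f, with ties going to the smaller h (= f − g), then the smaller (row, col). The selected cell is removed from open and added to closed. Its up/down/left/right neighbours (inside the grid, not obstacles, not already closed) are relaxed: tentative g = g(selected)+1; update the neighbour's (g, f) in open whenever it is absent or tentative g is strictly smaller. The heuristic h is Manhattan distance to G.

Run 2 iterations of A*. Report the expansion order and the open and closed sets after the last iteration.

step 1: expand (5,6) (f=6, h=3) → closed; open now [(4,3) g=1 f=8, (4,4) g=2 f=8, (4,5) g=3 f=8, (4,6) g=4 f=8, (5,7) g=4 f=6, (6,4) g=2 f=6, (6,5) g=3 f=6]
step 2: expand (5,7) (f=6, h=2) → closed; open now [(4,3) g=1 f=8, (4,4) g=2 f=8, (4,5) g=3 f=8, (4,6) g=4 f=8, (4,7) g=5 f=8, (6,4) g=2 f=6, (6,5) g=3 f=6]

order=[(5,6) → (5,7)]; open=[(4,3) g=1 f=8, (4,4) g=2 f=8, (4,5) g=3 f=8, (4,6) g=4 f=8, (4,7) g=5 f=8, (6,4) g=2 f=6, (6,5) g=3 f=6]; closed=[(5,3), (5,4), (5,5), (5,6), (5,7)]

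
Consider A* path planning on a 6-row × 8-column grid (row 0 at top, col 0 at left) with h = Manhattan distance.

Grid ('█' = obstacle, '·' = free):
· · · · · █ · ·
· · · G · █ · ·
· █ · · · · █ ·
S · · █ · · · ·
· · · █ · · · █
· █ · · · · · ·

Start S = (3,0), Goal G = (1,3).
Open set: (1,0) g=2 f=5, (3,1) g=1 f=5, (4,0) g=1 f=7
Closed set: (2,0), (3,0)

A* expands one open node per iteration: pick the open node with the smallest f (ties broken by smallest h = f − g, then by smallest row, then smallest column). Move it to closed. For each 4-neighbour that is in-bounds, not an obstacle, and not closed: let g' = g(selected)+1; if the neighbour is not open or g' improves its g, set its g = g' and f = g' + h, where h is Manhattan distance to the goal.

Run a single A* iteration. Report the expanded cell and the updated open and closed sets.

expanded=(1,0); open=[(0,0) g=3 f=7, (1,1) g=3 f=5, (3,1) g=1 f=5, (4,0) g=1 f=7]; closed=[(1,0), (2,0), (3,0)]

step 1: expand (1,0) (f=5, h=3) → closed; open now [(0,0) g=3 f=7, (1,1) g=3 f=5, (3,1) g=1 f=5, (4,0) g=1 f=7]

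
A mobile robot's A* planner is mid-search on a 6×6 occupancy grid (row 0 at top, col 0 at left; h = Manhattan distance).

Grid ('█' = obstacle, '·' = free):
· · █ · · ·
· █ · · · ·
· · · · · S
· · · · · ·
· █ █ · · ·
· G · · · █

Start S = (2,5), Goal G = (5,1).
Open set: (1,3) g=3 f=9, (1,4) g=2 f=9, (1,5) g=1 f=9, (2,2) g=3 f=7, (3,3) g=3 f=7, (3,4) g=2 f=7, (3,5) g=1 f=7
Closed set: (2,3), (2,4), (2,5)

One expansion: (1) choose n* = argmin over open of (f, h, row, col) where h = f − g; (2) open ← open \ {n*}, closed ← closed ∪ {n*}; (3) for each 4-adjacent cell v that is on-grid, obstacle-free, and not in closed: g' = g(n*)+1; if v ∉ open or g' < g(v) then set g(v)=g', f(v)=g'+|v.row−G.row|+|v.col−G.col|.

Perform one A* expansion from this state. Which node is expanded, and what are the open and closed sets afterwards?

expanded=(2,2); open=[(1,2) g=4 f=9, (1,3) g=3 f=9, (1,4) g=2 f=9, (1,5) g=1 f=9, (2,1) g=4 f=7, (3,2) g=4 f=7, (3,3) g=3 f=7, (3,4) g=2 f=7, (3,5) g=1 f=7]; closed=[(2,2), (2,3), (2,4), (2,5)]

step 1: expand (2,2) (f=7, h=4) → closed; open now [(1,2) g=4 f=9, (1,3) g=3 f=9, (1,4) g=2 f=9, (1,5) g=1 f=9, (2,1) g=4 f=7, (3,2) g=4 f=7, (3,3) g=3 f=7, (3,4) g=2 f=7, (3,5) g=1 f=7]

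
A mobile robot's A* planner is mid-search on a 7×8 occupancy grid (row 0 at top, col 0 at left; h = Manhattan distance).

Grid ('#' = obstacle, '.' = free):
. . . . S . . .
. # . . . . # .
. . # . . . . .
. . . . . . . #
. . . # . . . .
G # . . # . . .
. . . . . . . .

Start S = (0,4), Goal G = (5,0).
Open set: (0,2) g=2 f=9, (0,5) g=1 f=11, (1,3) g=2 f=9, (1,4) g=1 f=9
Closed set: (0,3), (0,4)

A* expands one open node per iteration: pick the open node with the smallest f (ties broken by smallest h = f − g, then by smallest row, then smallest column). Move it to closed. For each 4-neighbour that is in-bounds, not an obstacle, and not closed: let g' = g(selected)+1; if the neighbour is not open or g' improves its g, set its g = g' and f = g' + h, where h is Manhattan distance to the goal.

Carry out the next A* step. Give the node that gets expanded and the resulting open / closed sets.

step 1: expand (0,2) (f=9, h=7) → closed; open now [(0,1) g=3 f=9, (0,5) g=1 f=11, (1,2) g=3 f=9, (1,3) g=2 f=9, (1,4) g=1 f=9]

expanded=(0,2); open=[(0,1) g=3 f=9, (0,5) g=1 f=11, (1,2) g=3 f=9, (1,3) g=2 f=9, (1,4) g=1 f=9]; closed=[(0,2), (0,3), (0,4)]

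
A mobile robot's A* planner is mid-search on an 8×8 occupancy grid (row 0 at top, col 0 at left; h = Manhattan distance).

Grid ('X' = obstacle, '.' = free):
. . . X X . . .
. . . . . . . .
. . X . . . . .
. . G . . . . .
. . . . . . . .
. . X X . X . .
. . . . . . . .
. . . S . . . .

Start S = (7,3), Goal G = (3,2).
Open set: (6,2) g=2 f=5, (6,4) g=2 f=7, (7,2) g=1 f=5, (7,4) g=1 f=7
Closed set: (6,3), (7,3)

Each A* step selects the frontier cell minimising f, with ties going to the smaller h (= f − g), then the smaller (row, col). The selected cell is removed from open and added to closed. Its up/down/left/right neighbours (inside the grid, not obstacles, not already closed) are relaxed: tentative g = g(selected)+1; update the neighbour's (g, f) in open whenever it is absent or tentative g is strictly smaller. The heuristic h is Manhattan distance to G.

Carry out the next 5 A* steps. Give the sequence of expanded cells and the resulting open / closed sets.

step 1: expand (6,2) (f=5, h=3) → closed; open now [(6,1) g=3 f=7, (6,4) g=2 f=7, (7,2) g=1 f=5, (7,4) g=1 f=7]
step 2: expand (7,2) (f=5, h=4) → closed; open now [(6,1) g=3 f=7, (6,4) g=2 f=7, (7,1) g=2 f=7, (7,4) g=1 f=7]
step 3: expand (6,1) (f=7, h=4) → closed; open now [(5,1) g=4 f=7, (6,0) g=4 f=9, (6,4) g=2 f=7, (7,1) g=2 f=7, (7,4) g=1 f=7]
step 4: expand (5,1) (f=7, h=3) → closed; open now [(4,1) g=5 f=7, (5,0) g=5 f=9, (6,0) g=4 f=9, (6,4) g=2 f=7, (7,1) g=2 f=7, (7,4) g=1 f=7]
step 5: expand (4,1) (f=7, h=2) → closed; open now [(3,1) g=6 f=7, (4,0) g=6 f=9, (4,2) g=6 f=7, (5,0) g=5 f=9, (6,0) g=4 f=9, (6,4) g=2 f=7, (7,1) g=2 f=7, (7,4) g=1 f=7]

order=[(6,2) → (7,2) → (6,1) → (5,1) → (4,1)]; open=[(3,1) g=6 f=7, (4,0) g=6 f=9, (4,2) g=6 f=7, (5,0) g=5 f=9, (6,0) g=4 f=9, (6,4) g=2 f=7, (7,1) g=2 f=7, (7,4) g=1 f=7]; closed=[(4,1), (5,1), (6,1), (6,2), (6,3), (7,2), (7,3)]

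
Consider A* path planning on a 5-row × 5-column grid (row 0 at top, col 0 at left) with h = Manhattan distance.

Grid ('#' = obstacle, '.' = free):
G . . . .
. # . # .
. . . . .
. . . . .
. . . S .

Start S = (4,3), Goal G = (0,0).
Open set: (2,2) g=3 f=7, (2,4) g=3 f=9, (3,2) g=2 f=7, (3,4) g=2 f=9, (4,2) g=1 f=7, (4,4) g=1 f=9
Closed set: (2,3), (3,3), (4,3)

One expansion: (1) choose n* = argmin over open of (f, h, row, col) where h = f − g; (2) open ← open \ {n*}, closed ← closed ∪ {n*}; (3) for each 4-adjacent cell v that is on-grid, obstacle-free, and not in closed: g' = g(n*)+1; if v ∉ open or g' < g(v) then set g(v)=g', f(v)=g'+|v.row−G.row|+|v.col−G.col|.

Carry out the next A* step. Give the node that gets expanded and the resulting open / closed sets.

expanded=(2,2); open=[(1,2) g=4 f=7, (2,1) g=4 f=7, (2,4) g=3 f=9, (3,2) g=2 f=7, (3,4) g=2 f=9, (4,2) g=1 f=7, (4,4) g=1 f=9]; closed=[(2,2), (2,3), (3,3), (4,3)]

step 1: expand (2,2) (f=7, h=4) → closed; open now [(1,2) g=4 f=7, (2,1) g=4 f=7, (2,4) g=3 f=9, (3,2) g=2 f=7, (3,4) g=2 f=9, (4,2) g=1 f=7, (4,4) g=1 f=9]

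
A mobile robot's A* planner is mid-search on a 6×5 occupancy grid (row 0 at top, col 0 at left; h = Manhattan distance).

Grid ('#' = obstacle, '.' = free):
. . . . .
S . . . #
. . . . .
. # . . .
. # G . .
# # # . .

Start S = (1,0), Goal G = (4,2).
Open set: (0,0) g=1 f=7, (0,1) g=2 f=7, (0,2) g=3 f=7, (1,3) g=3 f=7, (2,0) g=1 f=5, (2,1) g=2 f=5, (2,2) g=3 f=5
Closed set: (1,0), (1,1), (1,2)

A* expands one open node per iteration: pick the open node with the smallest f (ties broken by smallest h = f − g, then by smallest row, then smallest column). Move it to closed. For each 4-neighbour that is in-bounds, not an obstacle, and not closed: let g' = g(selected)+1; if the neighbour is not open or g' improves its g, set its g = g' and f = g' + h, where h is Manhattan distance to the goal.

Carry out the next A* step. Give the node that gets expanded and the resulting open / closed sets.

step 1: expand (2,2) (f=5, h=2) → closed; open now [(0,0) g=1 f=7, (0,1) g=2 f=7, (0,2) g=3 f=7, (1,3) g=3 f=7, (2,0) g=1 f=5, (2,1) g=2 f=5, (2,3) g=4 f=7, (3,2) g=4 f=5]

expanded=(2,2); open=[(0,0) g=1 f=7, (0,1) g=2 f=7, (0,2) g=3 f=7, (1,3) g=3 f=7, (2,0) g=1 f=5, (2,1) g=2 f=5, (2,3) g=4 f=7, (3,2) g=4 f=5]; closed=[(1,0), (1,1), (1,2), (2,2)]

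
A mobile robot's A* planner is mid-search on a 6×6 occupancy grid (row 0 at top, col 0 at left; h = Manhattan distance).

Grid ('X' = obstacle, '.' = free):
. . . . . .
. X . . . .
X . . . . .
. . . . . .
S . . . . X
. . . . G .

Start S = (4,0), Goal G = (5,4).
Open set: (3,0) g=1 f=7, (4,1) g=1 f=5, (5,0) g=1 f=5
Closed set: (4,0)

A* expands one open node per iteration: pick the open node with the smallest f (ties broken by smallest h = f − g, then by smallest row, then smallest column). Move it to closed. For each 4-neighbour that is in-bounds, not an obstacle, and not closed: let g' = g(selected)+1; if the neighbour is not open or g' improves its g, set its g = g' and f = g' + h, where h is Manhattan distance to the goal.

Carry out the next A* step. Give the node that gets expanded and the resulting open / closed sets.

expanded=(4,1); open=[(3,0) g=1 f=7, (3,1) g=2 f=7, (4,2) g=2 f=5, (5,0) g=1 f=5, (5,1) g=2 f=5]; closed=[(4,0), (4,1)]

step 1: expand (4,1) (f=5, h=4) → closed; open now [(3,0) g=1 f=7, (3,1) g=2 f=7, (4,2) g=2 f=5, (5,0) g=1 f=5, (5,1) g=2 f=5]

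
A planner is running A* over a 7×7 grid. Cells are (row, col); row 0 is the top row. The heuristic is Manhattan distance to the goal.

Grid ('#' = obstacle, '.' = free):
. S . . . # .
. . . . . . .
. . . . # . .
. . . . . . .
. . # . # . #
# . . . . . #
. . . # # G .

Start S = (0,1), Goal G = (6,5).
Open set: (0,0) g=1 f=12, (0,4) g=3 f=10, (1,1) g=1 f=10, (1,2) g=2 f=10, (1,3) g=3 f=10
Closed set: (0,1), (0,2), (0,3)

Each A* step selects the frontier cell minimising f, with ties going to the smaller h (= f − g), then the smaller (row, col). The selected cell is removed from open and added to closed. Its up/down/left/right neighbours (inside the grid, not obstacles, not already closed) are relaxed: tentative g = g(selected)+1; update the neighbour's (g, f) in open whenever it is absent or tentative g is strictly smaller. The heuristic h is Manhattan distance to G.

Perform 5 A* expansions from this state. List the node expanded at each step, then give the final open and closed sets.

step 1: expand (0,4) (f=10, h=7) → closed; open now [(0,0) g=1 f=12, (1,1) g=1 f=10, (1,2) g=2 f=10, (1,3) g=3 f=10, (1,4) g=4 f=10]
step 2: expand (1,4) (f=10, h=6) → closed; open now [(0,0) g=1 f=12, (1,1) g=1 f=10, (1,2) g=2 f=10, (1,3) g=3 f=10, (1,5) g=5 f=10]
step 3: expand (1,5) (f=10, h=5) → closed; open now [(0,0) g=1 f=12, (1,1) g=1 f=10, (1,2) g=2 f=10, (1,3) g=3 f=10, (1,6) g=6 f=12, (2,5) g=6 f=10]
step 4: expand (2,5) (f=10, h=4) → closed; open now [(0,0) g=1 f=12, (1,1) g=1 f=10, (1,2) g=2 f=10, (1,3) g=3 f=10, (1,6) g=6 f=12, (2,6) g=7 f=12, (3,5) g=7 f=10]
step 5: expand (3,5) (f=10, h=3) → closed; open now [(0,0) g=1 f=12, (1,1) g=1 f=10, (1,2) g=2 f=10, (1,3) g=3 f=10, (1,6) g=6 f=12, (2,6) g=7 f=12, (3,4) g=8 f=12, (3,6) g=8 f=12, (4,5) g=8 f=10]

order=[(0,4) → (1,4) → (1,5) → (2,5) → (3,5)]; open=[(0,0) g=1 f=12, (1,1) g=1 f=10, (1,2) g=2 f=10, (1,3) g=3 f=10, (1,6) g=6 f=12, (2,6) g=7 f=12, (3,4) g=8 f=12, (3,6) g=8 f=12, (4,5) g=8 f=10]; closed=[(0,1), (0,2), (0,3), (0,4), (1,4), (1,5), (2,5), (3,5)]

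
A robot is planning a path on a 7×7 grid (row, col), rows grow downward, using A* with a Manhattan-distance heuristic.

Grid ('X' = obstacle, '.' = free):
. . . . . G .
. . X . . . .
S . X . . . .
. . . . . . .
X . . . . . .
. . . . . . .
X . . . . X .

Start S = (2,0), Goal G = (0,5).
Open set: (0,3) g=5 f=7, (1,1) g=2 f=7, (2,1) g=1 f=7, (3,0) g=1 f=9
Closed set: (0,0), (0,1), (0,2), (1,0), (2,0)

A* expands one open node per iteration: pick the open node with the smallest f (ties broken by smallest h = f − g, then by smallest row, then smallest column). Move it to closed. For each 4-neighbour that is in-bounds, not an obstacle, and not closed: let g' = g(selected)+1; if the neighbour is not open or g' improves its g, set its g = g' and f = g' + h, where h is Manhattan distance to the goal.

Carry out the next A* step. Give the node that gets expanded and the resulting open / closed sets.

step 1: expand (0,3) (f=7, h=2) → closed; open now [(0,4) g=6 f=7, (1,1) g=2 f=7, (1,3) g=6 f=9, (2,1) g=1 f=7, (3,0) g=1 f=9]

expanded=(0,3); open=[(0,4) g=6 f=7, (1,1) g=2 f=7, (1,3) g=6 f=9, (2,1) g=1 f=7, (3,0) g=1 f=9]; closed=[(0,0), (0,1), (0,2), (0,3), (1,0), (2,0)]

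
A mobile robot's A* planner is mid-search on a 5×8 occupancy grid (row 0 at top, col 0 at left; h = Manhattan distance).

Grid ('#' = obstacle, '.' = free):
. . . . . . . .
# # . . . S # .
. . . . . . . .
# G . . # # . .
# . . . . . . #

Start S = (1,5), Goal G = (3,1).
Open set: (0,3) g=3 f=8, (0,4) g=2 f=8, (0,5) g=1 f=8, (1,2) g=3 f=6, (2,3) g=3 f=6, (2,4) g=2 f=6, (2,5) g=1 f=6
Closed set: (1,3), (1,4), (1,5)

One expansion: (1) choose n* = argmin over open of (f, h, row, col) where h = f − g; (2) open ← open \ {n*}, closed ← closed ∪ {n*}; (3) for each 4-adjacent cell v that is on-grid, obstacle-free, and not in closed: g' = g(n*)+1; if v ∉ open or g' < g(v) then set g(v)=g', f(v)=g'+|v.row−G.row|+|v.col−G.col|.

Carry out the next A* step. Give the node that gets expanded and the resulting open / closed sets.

step 1: expand (1,2) (f=6, h=3) → closed; open now [(0,2) g=4 f=8, (0,3) g=3 f=8, (0,4) g=2 f=8, (0,5) g=1 f=8, (2,2) g=4 f=6, (2,3) g=3 f=6, (2,4) g=2 f=6, (2,5) g=1 f=6]

expanded=(1,2); open=[(0,2) g=4 f=8, (0,3) g=3 f=8, (0,4) g=2 f=8, (0,5) g=1 f=8, (2,2) g=4 f=6, (2,3) g=3 f=6, (2,4) g=2 f=6, (2,5) g=1 f=6]; closed=[(1,2), (1,3), (1,4), (1,5)]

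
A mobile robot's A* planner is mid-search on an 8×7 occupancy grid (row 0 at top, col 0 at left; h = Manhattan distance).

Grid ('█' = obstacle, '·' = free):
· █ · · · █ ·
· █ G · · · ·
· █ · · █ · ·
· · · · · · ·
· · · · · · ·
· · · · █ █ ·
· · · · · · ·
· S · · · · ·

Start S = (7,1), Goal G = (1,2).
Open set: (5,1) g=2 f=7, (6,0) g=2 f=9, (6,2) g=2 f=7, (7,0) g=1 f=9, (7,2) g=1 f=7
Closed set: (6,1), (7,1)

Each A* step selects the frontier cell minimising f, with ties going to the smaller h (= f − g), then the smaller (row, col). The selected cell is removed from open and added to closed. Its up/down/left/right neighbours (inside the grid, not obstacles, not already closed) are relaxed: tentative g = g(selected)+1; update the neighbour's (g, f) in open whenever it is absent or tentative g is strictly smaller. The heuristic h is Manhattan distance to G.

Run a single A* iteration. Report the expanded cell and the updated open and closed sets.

step 1: expand (5,1) (f=7, h=5) → closed; open now [(4,1) g=3 f=7, (5,0) g=3 f=9, (5,2) g=3 f=7, (6,0) g=2 f=9, (6,2) g=2 f=7, (7,0) g=1 f=9, (7,2) g=1 f=7]

expanded=(5,1); open=[(4,1) g=3 f=7, (5,0) g=3 f=9, (5,2) g=3 f=7, (6,0) g=2 f=9, (6,2) g=2 f=7, (7,0) g=1 f=9, (7,2) g=1 f=7]; closed=[(5,1), (6,1), (7,1)]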